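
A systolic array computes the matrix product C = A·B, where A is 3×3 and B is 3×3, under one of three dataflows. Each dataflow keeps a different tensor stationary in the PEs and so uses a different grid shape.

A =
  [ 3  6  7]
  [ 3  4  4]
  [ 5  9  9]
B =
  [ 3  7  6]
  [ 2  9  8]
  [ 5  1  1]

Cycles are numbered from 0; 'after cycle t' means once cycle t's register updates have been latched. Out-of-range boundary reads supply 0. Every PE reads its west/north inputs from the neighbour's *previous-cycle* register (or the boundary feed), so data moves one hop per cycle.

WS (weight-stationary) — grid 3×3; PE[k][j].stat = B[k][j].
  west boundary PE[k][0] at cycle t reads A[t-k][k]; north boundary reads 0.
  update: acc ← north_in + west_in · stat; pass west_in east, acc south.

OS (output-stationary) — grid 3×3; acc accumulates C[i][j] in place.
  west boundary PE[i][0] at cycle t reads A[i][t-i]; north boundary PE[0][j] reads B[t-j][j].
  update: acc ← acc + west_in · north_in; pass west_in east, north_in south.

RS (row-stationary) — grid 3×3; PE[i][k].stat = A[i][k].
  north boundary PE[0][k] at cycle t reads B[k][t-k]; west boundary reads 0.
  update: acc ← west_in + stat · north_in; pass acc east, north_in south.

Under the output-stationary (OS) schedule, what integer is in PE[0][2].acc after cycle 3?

PE[0][2].acc = 66

OS (3×3). Following PE[0][2] plus its west/north inputs:
  c0 r0c1: 0 / 0 / 0
  c0 r0c2: 0 / 0 / 0
  c1 r0c1: 21 / 3 / 7
  c1 r0c2: 0 / 0 / 0
  c2 r0c1: 75 / 6 / 9
  c2 r0c2: 18 / 3 / 6
  c3 r0c1: 82 / 7 / 1
  c3 r0c2: 66 / 6 / 8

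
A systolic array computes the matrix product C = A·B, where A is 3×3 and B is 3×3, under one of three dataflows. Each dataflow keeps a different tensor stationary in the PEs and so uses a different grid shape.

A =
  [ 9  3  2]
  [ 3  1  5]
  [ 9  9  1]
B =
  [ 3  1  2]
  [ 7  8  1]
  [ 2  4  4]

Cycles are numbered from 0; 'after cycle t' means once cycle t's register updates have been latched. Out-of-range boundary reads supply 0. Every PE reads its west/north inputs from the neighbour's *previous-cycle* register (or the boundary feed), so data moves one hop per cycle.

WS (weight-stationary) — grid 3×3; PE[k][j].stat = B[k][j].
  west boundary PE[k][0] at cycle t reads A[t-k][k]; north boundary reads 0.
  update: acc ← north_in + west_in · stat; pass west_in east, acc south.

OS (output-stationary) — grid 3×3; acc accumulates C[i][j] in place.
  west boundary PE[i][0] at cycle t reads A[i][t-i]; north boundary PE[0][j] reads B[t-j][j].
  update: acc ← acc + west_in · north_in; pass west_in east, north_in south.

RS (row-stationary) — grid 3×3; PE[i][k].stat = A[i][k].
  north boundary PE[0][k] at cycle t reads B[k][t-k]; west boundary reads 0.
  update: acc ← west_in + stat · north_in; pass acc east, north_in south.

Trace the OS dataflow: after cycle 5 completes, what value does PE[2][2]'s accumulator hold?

PE[2][2].acc = 27

OS (3×3). Following PE[2][2] plus its west/north inputs:
  after 0 — PE[1][2] acc=0, pass-E 0, pass-S 0
  after 0 — PE[2][1] acc=0, pass-E 0, pass-S 0
  after 0 — PE[2][2] acc=0, pass-E 0, pass-S 0
  after 1 — PE[1][2] acc=0, pass-E 0, pass-S 0
  after 1 — PE[2][1] acc=0, pass-E 0, pass-S 0
  after 1 — PE[2][2] acc=0, pass-E 0, pass-S 0
  after 2 — PE[1][2] acc=0, pass-E 0, pass-S 0
  after 2 — PE[2][1] acc=0, pass-E 0, pass-S 0
  after 2 — PE[2][2] acc=0, pass-E 0, pass-S 0
  after 3 — PE[1][2] acc=6, pass-E 3, pass-S 2
  after 3 — PE[2][1] acc=9, pass-E 9, pass-S 1
  after 3 — PE[2][2] acc=0, pass-E 0, pass-S 0
  after 4 — PE[1][2] acc=7, pass-E 1, pass-S 1
  after 4 — PE[2][1] acc=81, pass-E 9, pass-S 8
  after 4 — PE[2][2] acc=18, pass-E 9, pass-S 2
  after 5 — PE[1][2] acc=27, pass-E 5, pass-S 4
  after 5 — PE[2][1] acc=85, pass-E 1, pass-S 4
  after 5 — PE[2][2] acc=27, pass-E 9, pass-S 1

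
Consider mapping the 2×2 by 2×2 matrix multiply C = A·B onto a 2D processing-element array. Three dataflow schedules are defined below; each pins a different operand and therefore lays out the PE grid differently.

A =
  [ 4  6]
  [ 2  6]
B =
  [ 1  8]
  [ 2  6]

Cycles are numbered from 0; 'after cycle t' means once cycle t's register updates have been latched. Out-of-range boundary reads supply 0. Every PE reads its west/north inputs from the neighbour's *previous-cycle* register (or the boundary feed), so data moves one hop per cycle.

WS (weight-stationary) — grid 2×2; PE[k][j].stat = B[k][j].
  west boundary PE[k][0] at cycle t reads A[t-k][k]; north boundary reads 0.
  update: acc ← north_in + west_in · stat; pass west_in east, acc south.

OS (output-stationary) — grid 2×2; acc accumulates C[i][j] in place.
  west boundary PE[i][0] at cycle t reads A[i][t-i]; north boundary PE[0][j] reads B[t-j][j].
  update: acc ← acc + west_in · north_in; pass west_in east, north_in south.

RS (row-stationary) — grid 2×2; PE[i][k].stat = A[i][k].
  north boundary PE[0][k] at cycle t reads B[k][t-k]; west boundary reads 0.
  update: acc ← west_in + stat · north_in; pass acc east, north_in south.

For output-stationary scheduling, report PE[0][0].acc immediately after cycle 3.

PE[0][0].acc = 16

OS on a 2×2 grid — tracing PE[0][0] and its feeders:
  c0 r0c0: 4 / 4 / 1
  c1 r0c0: 16 / 6 / 2
  c2 r0c0: 16 / 0 / 0
  c3 r0c0: 16 / 0 / 0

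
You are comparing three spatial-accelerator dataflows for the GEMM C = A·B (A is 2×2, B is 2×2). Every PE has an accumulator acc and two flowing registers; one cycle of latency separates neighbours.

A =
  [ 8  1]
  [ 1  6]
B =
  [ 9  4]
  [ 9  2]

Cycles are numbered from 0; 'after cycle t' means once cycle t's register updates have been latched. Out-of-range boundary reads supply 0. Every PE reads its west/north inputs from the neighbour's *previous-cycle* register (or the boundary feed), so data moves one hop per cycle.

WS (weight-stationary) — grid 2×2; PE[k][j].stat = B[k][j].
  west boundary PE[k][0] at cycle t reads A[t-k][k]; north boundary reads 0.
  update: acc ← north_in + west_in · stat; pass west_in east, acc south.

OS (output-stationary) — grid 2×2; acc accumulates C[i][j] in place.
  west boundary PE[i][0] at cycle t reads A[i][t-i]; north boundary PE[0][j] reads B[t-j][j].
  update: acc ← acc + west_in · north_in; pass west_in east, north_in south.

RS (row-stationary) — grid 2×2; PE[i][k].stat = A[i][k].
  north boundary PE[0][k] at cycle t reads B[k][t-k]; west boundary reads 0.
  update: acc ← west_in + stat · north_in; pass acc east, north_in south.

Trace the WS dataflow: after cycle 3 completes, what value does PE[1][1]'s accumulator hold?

WS 2×2: PE[1][1] cycle-by-cycle (with neighbour feeds):
  0: (0,1).acc=0  regs=<0,0>
  0: (1,0).acc=0  regs=<0,0>
  0: (1,1).acc=0  regs=<0,0>
  1: (0,1).acc=32  regs=<8,32>
  1: (1,0).acc=81  regs=<1,81>
  1: (1,1).acc=0  regs=<0,0>
  2: (0,1).acc=4  regs=<1,4>
  2: (1,0).acc=63  regs=<6,63>
  2: (1,1).acc=34  regs=<1,34>
  3: (0,1).acc=0  regs=<0,0>
  3: (1,0).acc=0  regs=<0,0>
  3: (1,1).acc=16  regs=<6,16>

PE[1][1].acc = 16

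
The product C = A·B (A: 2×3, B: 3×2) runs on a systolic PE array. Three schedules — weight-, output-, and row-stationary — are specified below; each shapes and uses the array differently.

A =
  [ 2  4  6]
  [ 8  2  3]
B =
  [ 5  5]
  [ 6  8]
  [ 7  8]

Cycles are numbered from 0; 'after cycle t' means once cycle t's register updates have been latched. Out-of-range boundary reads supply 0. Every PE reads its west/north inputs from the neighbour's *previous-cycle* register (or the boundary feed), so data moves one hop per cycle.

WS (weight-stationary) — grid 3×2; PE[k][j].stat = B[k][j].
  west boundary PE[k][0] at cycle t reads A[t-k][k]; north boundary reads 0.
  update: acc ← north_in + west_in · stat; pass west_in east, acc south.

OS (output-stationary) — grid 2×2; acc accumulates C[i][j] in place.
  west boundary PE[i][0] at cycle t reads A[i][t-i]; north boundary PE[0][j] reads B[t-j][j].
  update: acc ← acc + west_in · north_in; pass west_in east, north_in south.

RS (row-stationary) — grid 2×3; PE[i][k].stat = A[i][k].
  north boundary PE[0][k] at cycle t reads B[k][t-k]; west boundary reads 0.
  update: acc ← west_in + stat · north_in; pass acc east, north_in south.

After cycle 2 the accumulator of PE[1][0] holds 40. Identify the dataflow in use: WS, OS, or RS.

WS [3×2] PE[1][0] across cycles:
  step 0 · PE1,0: acc=0; fwd→0 fwd↓0
  step 1 · PE1,0: acc=34; fwd→4 fwd↓34
  step 2 · PE1,0: acc=52; fwd→2 fwd↓52
OS [2×2] PE[1][0] across cycles:
  step 0 · PE1,0: acc=0; fwd→0 fwd↓0
  step 1 · PE1,0: acc=40; fwd→8 fwd↓5
  step 2 · PE1,0: acc=52; fwd→2 fwd↓6
RS [2×3] PE[1][0] across cycles:
  step 0 · PE1,0: acc=0; fwd→0 fwd↓0
  step 1 · PE1,0: acc=40; fwd→40 fwd↓5
  step 2 · PE1,0: acc=40; fwd→40 fwd↓5

dataflow = RS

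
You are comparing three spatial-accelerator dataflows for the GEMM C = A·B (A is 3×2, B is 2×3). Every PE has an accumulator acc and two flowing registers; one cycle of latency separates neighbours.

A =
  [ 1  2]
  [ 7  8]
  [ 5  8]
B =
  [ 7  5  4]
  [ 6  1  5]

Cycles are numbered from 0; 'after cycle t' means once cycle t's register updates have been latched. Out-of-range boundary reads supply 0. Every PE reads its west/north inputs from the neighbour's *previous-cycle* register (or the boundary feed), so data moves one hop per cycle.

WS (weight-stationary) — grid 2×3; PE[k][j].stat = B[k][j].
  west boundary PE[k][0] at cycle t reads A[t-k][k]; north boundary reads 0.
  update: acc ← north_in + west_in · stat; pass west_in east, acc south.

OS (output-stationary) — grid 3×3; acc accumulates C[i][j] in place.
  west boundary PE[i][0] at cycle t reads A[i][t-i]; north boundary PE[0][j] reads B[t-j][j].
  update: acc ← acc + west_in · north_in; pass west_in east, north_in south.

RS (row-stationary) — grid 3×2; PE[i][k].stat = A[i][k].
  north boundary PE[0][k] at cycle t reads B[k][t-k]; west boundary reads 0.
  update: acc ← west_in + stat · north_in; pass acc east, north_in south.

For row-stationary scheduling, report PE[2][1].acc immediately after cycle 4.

PE[2][1].acc = 33

Tracing RS — 3×2 array, target PE[2][1]:
  c0 r1c1: 0 / 0 / 0
  c0 r2c0: 0 / 0 / 0
  c0 r2c1: 0 / 0 / 0
  c1 r1c1: 0 / 0 / 0
  c1 r2c0: 0 / 0 / 0
  c1 r2c1: 0 / 0 / 0
  c2 r1c1: 97 / 97 / 6
  c2 r2c0: 35 / 35 / 7
  c2 r2c1: 0 / 0 / 0
  c3 r1c1: 43 / 43 / 1
  c3 r2c0: 25 / 25 / 5
  c3 r2c1: 83 / 83 / 6
  c4 r1c1: 68 / 68 / 5
  c4 r2c0: 20 / 20 / 4
  c4 r2c1: 33 / 33 / 1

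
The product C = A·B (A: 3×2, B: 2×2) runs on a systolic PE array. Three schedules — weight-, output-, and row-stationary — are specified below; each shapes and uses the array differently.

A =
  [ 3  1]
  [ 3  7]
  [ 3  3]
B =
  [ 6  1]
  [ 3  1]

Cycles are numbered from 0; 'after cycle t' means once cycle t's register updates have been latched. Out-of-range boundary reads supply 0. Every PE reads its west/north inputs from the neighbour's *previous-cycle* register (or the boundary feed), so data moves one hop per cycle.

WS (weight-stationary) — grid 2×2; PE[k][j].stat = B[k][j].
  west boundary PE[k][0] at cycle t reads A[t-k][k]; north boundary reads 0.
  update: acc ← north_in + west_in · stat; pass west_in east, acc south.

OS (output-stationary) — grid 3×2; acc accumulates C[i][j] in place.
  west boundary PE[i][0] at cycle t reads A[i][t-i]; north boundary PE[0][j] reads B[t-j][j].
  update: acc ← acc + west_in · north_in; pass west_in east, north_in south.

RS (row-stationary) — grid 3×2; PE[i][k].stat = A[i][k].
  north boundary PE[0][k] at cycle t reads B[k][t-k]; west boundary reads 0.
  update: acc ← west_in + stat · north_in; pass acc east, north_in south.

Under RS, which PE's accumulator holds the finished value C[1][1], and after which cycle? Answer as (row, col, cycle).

(row, col, cycle) = (1, 1, 3)

Under RS, C[1][1] lands at PE[1][1]:
  0: (1,1).acc=0  regs=<0,0>
  1: (1,1).acc=0  regs=<0,0>
  2: (1,1).acc=39  regs=<39,3>
  3: (1,1).acc=10  regs=<10,1>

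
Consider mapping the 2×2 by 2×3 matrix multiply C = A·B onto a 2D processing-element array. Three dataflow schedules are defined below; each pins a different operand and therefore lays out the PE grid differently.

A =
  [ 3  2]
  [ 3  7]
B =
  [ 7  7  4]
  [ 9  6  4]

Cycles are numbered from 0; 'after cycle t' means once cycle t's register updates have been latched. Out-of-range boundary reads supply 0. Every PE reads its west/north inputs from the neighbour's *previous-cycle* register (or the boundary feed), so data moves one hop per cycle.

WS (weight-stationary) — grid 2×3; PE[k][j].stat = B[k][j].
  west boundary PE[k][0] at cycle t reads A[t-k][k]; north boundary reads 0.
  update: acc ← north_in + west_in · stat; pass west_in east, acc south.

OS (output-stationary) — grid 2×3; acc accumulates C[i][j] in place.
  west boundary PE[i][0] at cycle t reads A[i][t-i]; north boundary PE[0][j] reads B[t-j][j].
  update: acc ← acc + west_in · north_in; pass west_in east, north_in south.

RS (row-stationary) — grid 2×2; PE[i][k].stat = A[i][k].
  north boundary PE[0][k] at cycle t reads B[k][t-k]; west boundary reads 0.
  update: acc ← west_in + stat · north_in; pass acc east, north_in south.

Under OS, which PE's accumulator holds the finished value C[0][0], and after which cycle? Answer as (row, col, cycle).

OS: C[0][0] accumulates in PE[0][0]:
  @0  [0,0]  acc 21  |  →3  ↓7
  @1  [0,0]  acc 39  |  →2  ↓9

(row, col, cycle) = (0, 0, 1)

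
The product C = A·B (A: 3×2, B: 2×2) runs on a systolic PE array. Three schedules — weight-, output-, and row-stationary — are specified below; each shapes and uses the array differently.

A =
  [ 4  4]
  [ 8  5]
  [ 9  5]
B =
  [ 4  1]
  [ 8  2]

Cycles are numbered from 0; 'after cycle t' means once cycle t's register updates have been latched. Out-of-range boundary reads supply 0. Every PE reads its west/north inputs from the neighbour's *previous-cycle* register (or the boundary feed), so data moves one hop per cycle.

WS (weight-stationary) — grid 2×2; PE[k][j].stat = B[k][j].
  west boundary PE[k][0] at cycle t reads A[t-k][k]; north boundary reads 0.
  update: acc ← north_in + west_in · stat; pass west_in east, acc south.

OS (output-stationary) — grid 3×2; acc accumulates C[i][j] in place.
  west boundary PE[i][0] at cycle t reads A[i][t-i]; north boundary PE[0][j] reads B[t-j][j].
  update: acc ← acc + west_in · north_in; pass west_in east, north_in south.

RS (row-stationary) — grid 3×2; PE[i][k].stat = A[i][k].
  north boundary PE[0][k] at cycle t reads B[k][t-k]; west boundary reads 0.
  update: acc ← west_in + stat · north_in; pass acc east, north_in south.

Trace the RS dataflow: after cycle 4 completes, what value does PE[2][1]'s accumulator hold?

RS on a 3×2 grid — tracing PE[2][1] and its feeders:
  after 0 — PE[1][1] acc=0, pass-E 0, pass-S 0
  after 0 — PE[2][0] acc=0, pass-E 0, pass-S 0
  after 0 — PE[2][1] acc=0, pass-E 0, pass-S 0
  after 1 — PE[1][1] acc=0, pass-E 0, pass-S 0
  after 1 — PE[2][0] acc=0, pass-E 0, pass-S 0
  after 1 — PE[2][1] acc=0, pass-E 0, pass-S 0
  after 2 — PE[1][1] acc=72, pass-E 72, pass-S 8
  after 2 — PE[2][0] acc=36, pass-E 36, pass-S 4
  after 2 — PE[2][1] acc=0, pass-E 0, pass-S 0
  after 3 — PE[1][1] acc=18, pass-E 18, pass-S 2
  after 3 — PE[2][0] acc=9, pass-E 9, pass-S 1
  after 3 — PE[2][1] acc=76, pass-E 76, pass-S 8
  after 4 — PE[1][1] acc=0, pass-E 0, pass-S 0
  after 4 — PE[2][0] acc=0, pass-E 0, pass-S 0
  after 4 — PE[2][1] acc=19, pass-E 19, pass-S 2

PE[2][1].acc = 19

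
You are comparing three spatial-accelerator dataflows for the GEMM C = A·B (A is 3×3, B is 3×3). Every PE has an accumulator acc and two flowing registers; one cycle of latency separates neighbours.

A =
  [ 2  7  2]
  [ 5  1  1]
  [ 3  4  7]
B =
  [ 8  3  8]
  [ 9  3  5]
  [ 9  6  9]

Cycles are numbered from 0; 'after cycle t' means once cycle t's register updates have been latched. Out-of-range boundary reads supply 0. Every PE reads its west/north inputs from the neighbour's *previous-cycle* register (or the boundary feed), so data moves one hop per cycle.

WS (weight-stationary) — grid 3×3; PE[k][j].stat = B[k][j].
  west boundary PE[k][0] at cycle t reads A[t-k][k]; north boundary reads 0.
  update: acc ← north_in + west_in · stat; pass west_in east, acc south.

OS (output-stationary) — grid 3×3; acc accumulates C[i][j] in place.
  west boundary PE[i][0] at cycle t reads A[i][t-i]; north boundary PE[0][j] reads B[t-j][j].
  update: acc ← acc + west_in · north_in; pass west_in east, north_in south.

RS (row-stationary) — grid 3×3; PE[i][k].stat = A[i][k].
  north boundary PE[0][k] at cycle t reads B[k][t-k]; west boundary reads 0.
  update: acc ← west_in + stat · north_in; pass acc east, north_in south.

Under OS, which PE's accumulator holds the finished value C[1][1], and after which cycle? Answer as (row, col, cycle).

(row, col, cycle) = (1, 1, 4)

Under OS, C[1][1] lands at PE[1][1]:
  @0  [1,1]  acc 0  |  →0  ↓0
  @1  [1,1]  acc 0  |  →0  ↓0
  @2  [1,1]  acc 15  |  →5  ↓3
  @3  [1,1]  acc 18  |  →1  ↓3
  @4  [1,1]  acc 24  |  →1  ↓6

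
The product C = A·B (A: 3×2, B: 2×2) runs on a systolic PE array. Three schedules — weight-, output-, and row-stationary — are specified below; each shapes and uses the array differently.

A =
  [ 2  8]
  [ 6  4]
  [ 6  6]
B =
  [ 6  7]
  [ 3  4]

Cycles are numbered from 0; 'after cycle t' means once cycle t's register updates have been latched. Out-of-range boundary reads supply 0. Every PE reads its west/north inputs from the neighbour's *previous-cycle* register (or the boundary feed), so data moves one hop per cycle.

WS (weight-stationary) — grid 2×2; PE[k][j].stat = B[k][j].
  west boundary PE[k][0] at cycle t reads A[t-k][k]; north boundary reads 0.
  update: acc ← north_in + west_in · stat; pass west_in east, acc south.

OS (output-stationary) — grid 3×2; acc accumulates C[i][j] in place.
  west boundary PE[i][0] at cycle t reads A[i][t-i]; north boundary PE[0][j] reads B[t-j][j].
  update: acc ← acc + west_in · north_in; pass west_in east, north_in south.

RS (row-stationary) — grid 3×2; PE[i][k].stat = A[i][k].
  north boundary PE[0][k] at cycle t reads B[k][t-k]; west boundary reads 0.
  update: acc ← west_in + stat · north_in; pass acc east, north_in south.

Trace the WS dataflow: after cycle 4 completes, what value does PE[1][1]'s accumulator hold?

WS 2×2: PE[1][1] cycle-by-cycle (with neighbour feeds):
  after 0 — PE[0][1] acc=0, pass-E 0, pass-S 0
  after 0 — PE[1][0] acc=0, pass-E 0, pass-S 0
  after 0 — PE[1][1] acc=0, pass-E 0, pass-S 0
  after 1 — PE[0][1] acc=14, pass-E 2, pass-S 14
  after 1 — PE[1][0] acc=36, pass-E 8, pass-S 36
  after 1 — PE[1][1] acc=0, pass-E 0, pass-S 0
  after 2 — PE[0][1] acc=42, pass-E 6, pass-S 42
  after 2 — PE[1][0] acc=48, pass-E 4, pass-S 48
  after 2 — PE[1][1] acc=46, pass-E 8, pass-S 46
  after 3 — PE[0][1] acc=42, pass-E 6, pass-S 42
  after 3 — PE[1][0] acc=54, pass-E 6, pass-S 54
  after 3 — PE[1][1] acc=58, pass-E 4, pass-S 58
  after 4 — PE[0][1] acc=0, pass-E 0, pass-S 0
  after 4 — PE[1][0] acc=0, pass-E 0, pass-S 0
  after 4 — PE[1][1] acc=66, pass-E 6, pass-S 66

PE[1][1].acc = 66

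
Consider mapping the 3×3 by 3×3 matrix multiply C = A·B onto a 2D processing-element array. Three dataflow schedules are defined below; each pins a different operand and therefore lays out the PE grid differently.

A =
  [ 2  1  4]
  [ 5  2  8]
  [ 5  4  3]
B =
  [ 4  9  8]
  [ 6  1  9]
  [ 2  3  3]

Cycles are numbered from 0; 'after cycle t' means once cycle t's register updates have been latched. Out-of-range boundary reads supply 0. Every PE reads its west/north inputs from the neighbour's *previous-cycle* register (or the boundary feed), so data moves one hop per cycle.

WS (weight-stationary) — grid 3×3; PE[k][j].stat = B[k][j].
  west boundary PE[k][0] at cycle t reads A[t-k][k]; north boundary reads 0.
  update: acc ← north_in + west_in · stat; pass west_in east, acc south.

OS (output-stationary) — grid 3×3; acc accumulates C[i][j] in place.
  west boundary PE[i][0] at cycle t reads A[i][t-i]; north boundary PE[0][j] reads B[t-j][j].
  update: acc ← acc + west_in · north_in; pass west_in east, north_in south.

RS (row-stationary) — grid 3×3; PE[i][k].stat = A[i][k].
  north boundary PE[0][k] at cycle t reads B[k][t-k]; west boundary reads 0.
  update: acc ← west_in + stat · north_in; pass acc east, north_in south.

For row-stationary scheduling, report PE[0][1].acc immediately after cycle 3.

Tracing RS — 3×3 array, target PE[0][1]:
  after 0 — PE[0][0] acc=8, pass-E 8, pass-S 4
  after 0 — PE[0][1] acc=0, pass-E 0, pass-S 0
  after 1 — PE[0][0] acc=18, pass-E 18, pass-S 9
  after 1 — PE[0][1] acc=14, pass-E 14, pass-S 6
  after 2 — PE[0][0] acc=16, pass-E 16, pass-S 8
  after 2 — PE[0][1] acc=19, pass-E 19, pass-S 1
  after 3 — PE[0][0] acc=0, pass-E 0, pass-S 0
  after 3 — PE[0][1] acc=25, pass-E 25, pass-S 9

PE[0][1].acc = 25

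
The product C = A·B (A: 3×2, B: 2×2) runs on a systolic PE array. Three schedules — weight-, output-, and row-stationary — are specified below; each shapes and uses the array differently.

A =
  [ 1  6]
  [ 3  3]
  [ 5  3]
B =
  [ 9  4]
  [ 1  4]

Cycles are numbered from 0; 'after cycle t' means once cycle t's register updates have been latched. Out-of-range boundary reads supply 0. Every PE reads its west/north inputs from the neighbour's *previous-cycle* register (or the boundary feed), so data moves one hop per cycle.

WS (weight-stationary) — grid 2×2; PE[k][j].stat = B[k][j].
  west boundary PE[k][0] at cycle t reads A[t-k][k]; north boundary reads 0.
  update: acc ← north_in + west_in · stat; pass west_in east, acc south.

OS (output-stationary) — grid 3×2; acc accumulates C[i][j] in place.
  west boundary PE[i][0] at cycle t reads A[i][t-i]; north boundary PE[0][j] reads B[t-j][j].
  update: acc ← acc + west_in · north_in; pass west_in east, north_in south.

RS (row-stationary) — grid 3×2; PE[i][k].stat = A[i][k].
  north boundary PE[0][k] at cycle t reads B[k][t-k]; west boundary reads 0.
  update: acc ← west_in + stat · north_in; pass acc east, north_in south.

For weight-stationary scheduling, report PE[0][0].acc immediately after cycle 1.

PE[0][0].acc = 27

WS 2×2: PE[0][0] cycle-by-cycle (with neighbour feeds):
  c0 r0c0: 9 / 1 / 9
  c1 r0c0: 27 / 3 / 27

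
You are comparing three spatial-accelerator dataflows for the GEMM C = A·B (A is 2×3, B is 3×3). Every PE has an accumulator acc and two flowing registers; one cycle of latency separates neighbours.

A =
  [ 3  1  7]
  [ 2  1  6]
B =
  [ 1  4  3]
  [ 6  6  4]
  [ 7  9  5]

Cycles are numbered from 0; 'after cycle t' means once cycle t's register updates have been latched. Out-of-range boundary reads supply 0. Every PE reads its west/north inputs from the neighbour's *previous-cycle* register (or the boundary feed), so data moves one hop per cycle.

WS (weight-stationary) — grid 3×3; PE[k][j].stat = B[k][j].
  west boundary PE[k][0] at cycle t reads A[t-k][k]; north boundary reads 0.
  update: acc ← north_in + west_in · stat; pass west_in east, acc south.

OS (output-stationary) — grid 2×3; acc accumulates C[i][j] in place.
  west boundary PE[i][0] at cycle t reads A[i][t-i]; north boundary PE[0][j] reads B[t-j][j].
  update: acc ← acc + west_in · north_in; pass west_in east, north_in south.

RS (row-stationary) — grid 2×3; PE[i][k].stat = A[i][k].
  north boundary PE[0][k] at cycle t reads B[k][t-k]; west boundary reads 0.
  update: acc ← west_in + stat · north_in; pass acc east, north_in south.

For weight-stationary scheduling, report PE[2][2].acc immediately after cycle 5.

PE[2][2].acc = 40

Tracing WS — 3×3 array, target PE[2][2]:
  step 0 · PE1,2: acc=0; fwd→0 fwd↓0
  step 0 · PE2,1: acc=0; fwd→0 fwd↓0
  step 0 · PE2,2: acc=0; fwd→0 fwd↓0
  step 1 · PE1,2: acc=0; fwd→0 fwd↓0
  step 1 · PE2,1: acc=0; fwd→0 fwd↓0
  step 1 · PE2,2: acc=0; fwd→0 fwd↓0
  step 2 · PE1,2: acc=0; fwd→0 fwd↓0
  step 2 · PE2,1: acc=0; fwd→0 fwd↓0
  step 2 · PE2,2: acc=0; fwd→0 fwd↓0
  step 3 · PE1,2: acc=13; fwd→1 fwd↓13
  step 3 · PE2,1: acc=81; fwd→7 fwd↓81
  step 3 · PE2,2: acc=0; fwd→0 fwd↓0
  step 4 · PE1,2: acc=10; fwd→1 fwd↓10
  step 4 · PE2,1: acc=68; fwd→6 fwd↓68
  step 4 · PE2,2: acc=48; fwd→7 fwd↓48
  step 5 · PE1,2: acc=0; fwd→0 fwd↓0
  step 5 · PE2,1: acc=0; fwd→0 fwd↓0
  step 5 · PE2,2: acc=40; fwd→6 fwd↓40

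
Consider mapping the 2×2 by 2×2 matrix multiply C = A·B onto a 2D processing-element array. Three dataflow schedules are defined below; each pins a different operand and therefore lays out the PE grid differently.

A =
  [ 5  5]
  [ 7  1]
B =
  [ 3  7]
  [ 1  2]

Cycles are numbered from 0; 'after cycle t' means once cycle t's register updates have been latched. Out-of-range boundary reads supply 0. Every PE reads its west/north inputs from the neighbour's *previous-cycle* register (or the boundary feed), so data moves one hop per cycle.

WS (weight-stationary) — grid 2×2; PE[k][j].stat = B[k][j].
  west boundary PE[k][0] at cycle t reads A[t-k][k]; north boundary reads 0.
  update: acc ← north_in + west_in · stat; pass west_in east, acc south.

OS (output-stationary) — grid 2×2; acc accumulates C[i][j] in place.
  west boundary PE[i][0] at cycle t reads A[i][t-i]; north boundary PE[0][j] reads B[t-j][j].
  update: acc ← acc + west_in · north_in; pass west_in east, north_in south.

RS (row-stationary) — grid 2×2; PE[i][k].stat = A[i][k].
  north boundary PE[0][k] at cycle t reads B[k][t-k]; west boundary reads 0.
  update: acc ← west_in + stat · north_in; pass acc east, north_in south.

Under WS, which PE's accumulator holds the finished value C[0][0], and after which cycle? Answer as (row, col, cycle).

(row, col, cycle) = (1, 0, 1)

WS — PE[1][0] is where C[0][0] collects:
  [0] (1,0) acc=0 (h:0 v:0)
  [1] (1,0) acc=20 (h:5 v:20)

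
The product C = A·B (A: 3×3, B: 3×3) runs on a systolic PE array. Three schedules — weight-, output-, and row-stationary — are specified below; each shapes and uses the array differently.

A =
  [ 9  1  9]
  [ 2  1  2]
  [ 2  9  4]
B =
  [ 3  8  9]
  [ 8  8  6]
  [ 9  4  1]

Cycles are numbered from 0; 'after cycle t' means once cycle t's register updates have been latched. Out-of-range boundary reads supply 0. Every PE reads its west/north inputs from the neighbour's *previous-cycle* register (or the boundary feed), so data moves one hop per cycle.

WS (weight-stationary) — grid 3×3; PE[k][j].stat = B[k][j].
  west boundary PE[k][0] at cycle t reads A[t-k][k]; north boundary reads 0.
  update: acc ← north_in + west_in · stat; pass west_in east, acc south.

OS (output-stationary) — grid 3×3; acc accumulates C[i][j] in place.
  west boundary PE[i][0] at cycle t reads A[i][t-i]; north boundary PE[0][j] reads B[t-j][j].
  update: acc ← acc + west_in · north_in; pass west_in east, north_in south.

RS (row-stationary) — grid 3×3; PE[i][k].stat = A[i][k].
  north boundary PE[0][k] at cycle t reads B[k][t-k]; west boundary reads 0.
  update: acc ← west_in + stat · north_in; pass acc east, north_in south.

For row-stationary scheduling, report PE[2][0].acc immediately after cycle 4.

PE[2][0].acc = 18

Tracing RS — 3×3 array, target PE[2][0]:
  @0  [1,0]  acc 0  |  →0  ↓0
  @0  [2,0]  acc 0  |  →0  ↓0
  @1  [1,0]  acc 6  |  →6  ↓3
  @1  [2,0]  acc 0  |  →0  ↓0
  @2  [1,0]  acc 16  |  →16  ↓8
  @2  [2,0]  acc 6  |  →6  ↓3
  @3  [1,0]  acc 18  |  →18  ↓9
  @3  [2,0]  acc 16  |  →16  ↓8
  @4  [1,0]  acc 0  |  →0  ↓0
  @4  [2,0]  acc 18  |  →18  ↓9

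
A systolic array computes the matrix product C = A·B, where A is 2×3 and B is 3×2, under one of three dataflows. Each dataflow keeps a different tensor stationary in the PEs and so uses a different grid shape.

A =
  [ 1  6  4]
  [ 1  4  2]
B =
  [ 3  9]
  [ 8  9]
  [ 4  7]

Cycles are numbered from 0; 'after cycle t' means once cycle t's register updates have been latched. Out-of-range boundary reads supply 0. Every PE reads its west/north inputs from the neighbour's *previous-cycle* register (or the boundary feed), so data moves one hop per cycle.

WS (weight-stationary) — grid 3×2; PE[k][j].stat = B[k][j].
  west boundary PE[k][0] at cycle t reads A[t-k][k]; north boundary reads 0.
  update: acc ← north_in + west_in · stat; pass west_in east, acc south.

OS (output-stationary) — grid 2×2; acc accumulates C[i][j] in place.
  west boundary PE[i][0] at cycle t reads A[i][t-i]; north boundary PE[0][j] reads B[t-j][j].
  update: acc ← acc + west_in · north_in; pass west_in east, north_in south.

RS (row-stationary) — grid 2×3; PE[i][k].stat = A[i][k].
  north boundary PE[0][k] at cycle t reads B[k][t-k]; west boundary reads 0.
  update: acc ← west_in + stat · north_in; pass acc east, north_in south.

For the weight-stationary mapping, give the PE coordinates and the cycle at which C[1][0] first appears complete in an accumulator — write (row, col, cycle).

(row, col, cycle) = (2, 0, 3)

Under WS, C[1][0] lands at PE[2][0]:
  cycle 0: PE[2][0] → acc 0, east 0, south 0
  cycle 1: PE[2][0] → acc 0, east 0, south 0
  cycle 2: PE[2][0] → acc 67, east 4, south 67
  cycle 3: PE[2][0] → acc 43, east 2, south 43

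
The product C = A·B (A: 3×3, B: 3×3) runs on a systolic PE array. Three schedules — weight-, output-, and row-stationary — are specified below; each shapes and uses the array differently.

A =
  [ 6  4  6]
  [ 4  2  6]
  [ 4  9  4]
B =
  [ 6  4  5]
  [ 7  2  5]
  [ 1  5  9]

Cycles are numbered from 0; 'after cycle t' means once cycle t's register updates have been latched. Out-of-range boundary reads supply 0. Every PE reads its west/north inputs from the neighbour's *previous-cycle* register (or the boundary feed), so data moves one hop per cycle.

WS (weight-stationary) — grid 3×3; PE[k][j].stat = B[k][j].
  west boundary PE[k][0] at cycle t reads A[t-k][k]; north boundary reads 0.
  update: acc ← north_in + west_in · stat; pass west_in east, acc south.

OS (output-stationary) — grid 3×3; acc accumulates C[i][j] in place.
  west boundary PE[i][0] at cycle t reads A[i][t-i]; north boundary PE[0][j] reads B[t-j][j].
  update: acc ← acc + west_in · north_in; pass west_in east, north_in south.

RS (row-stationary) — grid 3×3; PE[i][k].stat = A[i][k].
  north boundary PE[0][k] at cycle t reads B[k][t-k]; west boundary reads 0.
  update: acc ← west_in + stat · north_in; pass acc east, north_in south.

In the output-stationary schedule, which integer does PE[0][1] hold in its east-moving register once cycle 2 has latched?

register = 4

OS on a 3×3 grid — tracing PE[0][1] and its feeders:
  0: (0,0).acc=36  regs=<6,6>
  0: (0,1).acc=0  regs=<0,0>
  1: (0,0).acc=64  regs=<4,7>
  1: (0,1).acc=24  regs=<6,4>
  2: (0,0).acc=70  regs=<6,1>
  2: (0,1).acc=32  regs=<4,2>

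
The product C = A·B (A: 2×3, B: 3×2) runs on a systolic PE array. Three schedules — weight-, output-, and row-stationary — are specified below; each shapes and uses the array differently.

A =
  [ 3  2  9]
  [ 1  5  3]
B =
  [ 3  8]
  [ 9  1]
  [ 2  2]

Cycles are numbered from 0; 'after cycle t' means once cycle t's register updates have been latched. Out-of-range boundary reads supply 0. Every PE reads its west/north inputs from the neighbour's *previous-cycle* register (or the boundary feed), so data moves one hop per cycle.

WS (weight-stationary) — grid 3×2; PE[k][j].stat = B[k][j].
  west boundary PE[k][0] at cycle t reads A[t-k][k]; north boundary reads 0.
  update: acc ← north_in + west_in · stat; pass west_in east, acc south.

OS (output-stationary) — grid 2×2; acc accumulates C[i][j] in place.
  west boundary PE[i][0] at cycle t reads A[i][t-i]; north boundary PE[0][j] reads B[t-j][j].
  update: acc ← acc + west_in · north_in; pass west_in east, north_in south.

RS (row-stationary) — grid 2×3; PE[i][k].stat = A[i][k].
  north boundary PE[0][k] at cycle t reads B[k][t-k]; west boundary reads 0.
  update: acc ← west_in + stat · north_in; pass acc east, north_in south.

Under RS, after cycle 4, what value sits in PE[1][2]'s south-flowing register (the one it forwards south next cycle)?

register = 2

RS 2×3: PE[1][2] cycle-by-cycle (with neighbour feeds):
  t=0 PE[0][2]: acc=0 h=0 v=0
  t=0 PE[1][1]: acc=0 h=0 v=0
  t=0 PE[1][2]: acc=0 h=0 v=0
  t=1 PE[0][2]: acc=0 h=0 v=0
  t=1 PE[1][1]: acc=0 h=0 v=0
  t=1 PE[1][2]: acc=0 h=0 v=0
  t=2 PE[0][2]: acc=45 h=45 v=2
  t=2 PE[1][1]: acc=48 h=48 v=9
  t=2 PE[1][2]: acc=0 h=0 v=0
  t=3 PE[0][2]: acc=44 h=44 v=2
  t=3 PE[1][1]: acc=13 h=13 v=1
  t=3 PE[1][2]: acc=54 h=54 v=2
  t=4 PE[0][2]: acc=0 h=0 v=0
  t=4 PE[1][1]: acc=0 h=0 v=0
  t=4 PE[1][2]: acc=19 h=19 v=2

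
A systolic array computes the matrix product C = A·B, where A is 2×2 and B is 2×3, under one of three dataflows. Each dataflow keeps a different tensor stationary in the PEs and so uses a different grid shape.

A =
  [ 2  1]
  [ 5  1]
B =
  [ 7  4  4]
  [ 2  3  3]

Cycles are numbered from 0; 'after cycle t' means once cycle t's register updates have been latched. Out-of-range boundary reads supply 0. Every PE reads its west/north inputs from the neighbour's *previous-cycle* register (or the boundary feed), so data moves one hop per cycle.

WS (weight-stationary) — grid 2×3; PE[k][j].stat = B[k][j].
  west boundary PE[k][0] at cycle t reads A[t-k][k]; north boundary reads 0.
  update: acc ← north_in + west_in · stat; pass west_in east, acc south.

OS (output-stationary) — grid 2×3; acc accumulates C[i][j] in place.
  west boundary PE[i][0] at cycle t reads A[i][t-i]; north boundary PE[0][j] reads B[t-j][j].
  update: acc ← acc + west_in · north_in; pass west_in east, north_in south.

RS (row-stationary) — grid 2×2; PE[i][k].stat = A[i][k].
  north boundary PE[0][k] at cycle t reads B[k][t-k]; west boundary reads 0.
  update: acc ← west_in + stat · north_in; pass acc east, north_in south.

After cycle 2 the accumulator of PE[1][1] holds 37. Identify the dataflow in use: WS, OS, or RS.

dataflow = RS

WS (2×3 grid), PE[1][1]:
  0: (1,1).acc=0  regs=<0,0>
  1: (1,1).acc=0  regs=<0,0>
  2: (1,1).acc=11  regs=<1,11>
OS (2×3 grid), PE[1][1]:
  0: (1,1).acc=0  regs=<0,0>
  1: (1,1).acc=0  regs=<0,0>
  2: (1,1).acc=20  regs=<5,4>
RS (2×2 grid), PE[1][1]:
  0: (1,1).acc=0  regs=<0,0>
  1: (1,1).acc=0  regs=<0,0>
  2: (1,1).acc=37  regs=<37,2>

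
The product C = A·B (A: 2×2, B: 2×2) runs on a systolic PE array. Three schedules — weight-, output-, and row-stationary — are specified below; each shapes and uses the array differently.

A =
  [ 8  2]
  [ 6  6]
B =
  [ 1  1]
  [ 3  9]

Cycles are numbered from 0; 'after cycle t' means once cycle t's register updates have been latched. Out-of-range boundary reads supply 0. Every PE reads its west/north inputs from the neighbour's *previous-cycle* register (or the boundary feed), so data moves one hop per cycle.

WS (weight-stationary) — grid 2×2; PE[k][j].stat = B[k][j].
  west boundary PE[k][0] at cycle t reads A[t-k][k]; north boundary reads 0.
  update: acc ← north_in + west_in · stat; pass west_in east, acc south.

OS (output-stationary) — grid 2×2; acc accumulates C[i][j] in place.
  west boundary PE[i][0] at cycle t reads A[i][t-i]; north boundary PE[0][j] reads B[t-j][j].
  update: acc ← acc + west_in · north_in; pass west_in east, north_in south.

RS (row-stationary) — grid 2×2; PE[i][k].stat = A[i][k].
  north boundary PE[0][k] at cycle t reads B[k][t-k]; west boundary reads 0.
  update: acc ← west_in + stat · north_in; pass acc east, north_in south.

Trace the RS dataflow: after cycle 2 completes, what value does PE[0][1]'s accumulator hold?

RS (2×2). Following PE[0][1] plus its west/north inputs:
  @0  [0,0]  acc 8  |  →8  ↓1
  @0  [0,1]  acc 0  |  →0  ↓0
  @1  [0,0]  acc 8  |  →8  ↓1
  @1  [0,1]  acc 14  |  →14  ↓3
  @2  [0,0]  acc 0  |  →0  ↓0
  @2  [0,1]  acc 26  |  →26  ↓9

PE[0][1].acc = 26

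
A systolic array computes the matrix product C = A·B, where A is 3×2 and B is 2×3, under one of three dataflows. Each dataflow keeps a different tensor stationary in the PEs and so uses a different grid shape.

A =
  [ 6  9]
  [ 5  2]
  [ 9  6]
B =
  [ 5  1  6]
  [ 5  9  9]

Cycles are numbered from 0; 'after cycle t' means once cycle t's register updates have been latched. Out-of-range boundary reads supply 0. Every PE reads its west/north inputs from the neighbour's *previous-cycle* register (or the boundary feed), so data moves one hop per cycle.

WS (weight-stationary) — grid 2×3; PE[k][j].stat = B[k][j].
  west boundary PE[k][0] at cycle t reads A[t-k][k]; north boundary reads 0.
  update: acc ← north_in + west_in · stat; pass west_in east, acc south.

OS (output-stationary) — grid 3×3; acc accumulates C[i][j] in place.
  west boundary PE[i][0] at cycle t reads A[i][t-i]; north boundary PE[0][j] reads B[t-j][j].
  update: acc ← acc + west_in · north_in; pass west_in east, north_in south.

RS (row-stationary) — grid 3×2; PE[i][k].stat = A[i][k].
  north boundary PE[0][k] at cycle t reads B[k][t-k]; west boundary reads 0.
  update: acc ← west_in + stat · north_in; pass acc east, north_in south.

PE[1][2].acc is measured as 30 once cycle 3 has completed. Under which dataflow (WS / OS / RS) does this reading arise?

dataflow = OS

Under WS (2×3), PE[1][2]:
  [0] (1,2) acc=0 (h:0 v:0)
  [1] (1,2) acc=0 (h:0 v:0)
  [2] (1,2) acc=0 (h:0 v:0)
  [3] (1,2) acc=117 (h:9 v:117)
Under OS (3×3), PE[1][2]:
  [0] (1,2) acc=0 (h:0 v:0)
  [1] (1,2) acc=0 (h:0 v:0)
  [2] (1,2) acc=0 (h:0 v:0)
  [3] (1,2) acc=30 (h:5 v:6)
RS: PE[1][2] is outside its 3×2 grid.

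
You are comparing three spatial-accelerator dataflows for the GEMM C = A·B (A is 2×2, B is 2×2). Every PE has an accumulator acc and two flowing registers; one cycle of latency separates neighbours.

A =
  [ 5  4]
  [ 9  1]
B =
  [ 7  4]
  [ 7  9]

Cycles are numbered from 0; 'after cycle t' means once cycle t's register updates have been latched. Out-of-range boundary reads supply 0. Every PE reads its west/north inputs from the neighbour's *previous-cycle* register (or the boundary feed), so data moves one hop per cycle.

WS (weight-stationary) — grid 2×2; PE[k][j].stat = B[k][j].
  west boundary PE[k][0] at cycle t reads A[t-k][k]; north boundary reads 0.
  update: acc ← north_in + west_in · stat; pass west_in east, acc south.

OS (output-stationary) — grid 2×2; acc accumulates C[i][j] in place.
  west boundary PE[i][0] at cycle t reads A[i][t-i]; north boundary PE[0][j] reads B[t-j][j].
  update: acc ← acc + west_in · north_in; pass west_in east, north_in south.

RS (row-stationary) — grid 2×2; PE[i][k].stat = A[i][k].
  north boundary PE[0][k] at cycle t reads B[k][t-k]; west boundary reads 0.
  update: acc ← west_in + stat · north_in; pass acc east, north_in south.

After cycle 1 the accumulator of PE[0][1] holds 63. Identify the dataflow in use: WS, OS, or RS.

WS (2×2 grid), PE[0][1]:
  cycle 0: PE[0][1] → acc 0, east 0, south 0
  cycle 1: PE[0][1] → acc 20, east 5, south 20
OS (2×2 grid), PE[0][1]:
  cycle 0: PE[0][1] → acc 0, east 0, south 0
  cycle 1: PE[0][1] → acc 20, east 5, south 4
RS (2×2 grid), PE[0][1]:
  cycle 0: PE[0][1] → acc 0, east 0, south 0
  cycle 1: PE[0][1] → acc 63, east 63, south 7

dataflow = RS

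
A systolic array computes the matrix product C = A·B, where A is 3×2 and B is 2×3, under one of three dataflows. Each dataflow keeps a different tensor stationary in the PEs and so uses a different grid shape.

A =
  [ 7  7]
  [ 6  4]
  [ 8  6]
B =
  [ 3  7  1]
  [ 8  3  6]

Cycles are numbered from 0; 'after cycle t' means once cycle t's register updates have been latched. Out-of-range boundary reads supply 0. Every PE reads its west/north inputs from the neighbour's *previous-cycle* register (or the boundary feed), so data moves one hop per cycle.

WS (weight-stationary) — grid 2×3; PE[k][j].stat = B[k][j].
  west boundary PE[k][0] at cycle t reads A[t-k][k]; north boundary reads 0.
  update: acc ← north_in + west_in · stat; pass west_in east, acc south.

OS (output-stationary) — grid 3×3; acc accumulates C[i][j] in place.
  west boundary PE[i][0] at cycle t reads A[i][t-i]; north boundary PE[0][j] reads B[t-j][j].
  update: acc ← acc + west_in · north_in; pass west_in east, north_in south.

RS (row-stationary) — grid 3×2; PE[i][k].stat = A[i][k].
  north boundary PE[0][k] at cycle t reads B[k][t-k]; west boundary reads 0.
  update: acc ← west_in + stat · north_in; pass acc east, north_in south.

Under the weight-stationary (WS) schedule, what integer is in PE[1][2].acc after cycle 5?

WS on a 2×3 grid — tracing PE[1][2] and its feeders:
  step 0 · PE0,2: acc=0; fwd→0 fwd↓0
  step 0 · PE1,1: acc=0; fwd→0 fwd↓0
  step 0 · PE1,2: acc=0; fwd→0 fwd↓0
  step 1 · PE0,2: acc=0; fwd→0 fwd↓0
  step 1 · PE1,1: acc=0; fwd→0 fwd↓0
  step 1 · PE1,2: acc=0; fwd→0 fwd↓0
  step 2 · PE0,2: acc=7; fwd→7 fwd↓7
  step 2 · PE1,1: acc=70; fwd→7 fwd↓70
  step 2 · PE1,2: acc=0; fwd→0 fwd↓0
  step 3 · PE0,2: acc=6; fwd→6 fwd↓6
  step 3 · PE1,1: acc=54; fwd→4 fwd↓54
  step 3 · PE1,2: acc=49; fwd→7 fwd↓49
  step 4 · PE0,2: acc=8; fwd→8 fwd↓8
  step 4 · PE1,1: acc=74; fwd→6 fwd↓74
  step 4 · PE1,2: acc=30; fwd→4 fwd↓30
  step 5 · PE0,2: acc=0; fwd→0 fwd↓0
  step 5 · PE1,1: acc=0; fwd→0 fwd↓0
  step 5 · PE1,2: acc=44; fwd→6 fwd↓44

PE[1][2].acc = 44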